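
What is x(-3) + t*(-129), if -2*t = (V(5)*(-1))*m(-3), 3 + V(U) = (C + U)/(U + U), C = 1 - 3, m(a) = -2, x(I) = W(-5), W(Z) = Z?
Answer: -3533/10 ≈ -353.30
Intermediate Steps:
x(I) = -5
C = -2
V(U) = -3 + (-2 + U)/(2*U) (V(U) = -3 + (-2 + U)/(U + U) = -3 + (-2 + U)/((2*U)) = -3 + (-2 + U)*(1/(2*U)) = -3 + (-2 + U)/(2*U))
t = 27/10 (t = -(-5/2 - 1/5)*(-1)*(-2)/2 = -(-5/2 - 1*⅕)*(-1)*(-2)/2 = -(-5/2 - ⅕)*(-1)*(-2)/2 = -(-27/10*(-1))*(-2)/2 = -27*(-2)/20 = -½*(-27/5) = 27/10 ≈ 2.7000)
x(-3) + t*(-129) = -5 + (27/10)*(-129) = -5 - 3483/10 = -3533/10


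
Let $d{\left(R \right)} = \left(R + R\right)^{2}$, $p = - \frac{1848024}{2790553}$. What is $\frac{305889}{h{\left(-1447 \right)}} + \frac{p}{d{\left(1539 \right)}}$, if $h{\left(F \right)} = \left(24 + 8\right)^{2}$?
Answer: $\frac{224640917977563257}{752012331475968} \approx 298.72$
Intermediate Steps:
$h{\left(F \right)} = 1024$ ($h{\left(F \right)} = 32^{2} = 1024$)
$p = - \frac{1848024}{2790553}$ ($p = \left(-1848024\right) \frac{1}{2790553} = - \frac{1848024}{2790553} \approx -0.66224$)
$d{\left(R \right)} = 4 R^{2}$ ($d{\left(R \right)} = \left(2 R\right)^{2} = 4 R^{2}$)
$\frac{305889}{h{\left(-1447 \right)}} + \frac{p}{d{\left(1539 \right)}} = \frac{305889}{1024} - \frac{1848024}{2790553 \cdot 4 \cdot 1539^{2}} = 305889 \cdot \frac{1}{1024} - \frac{1848024}{2790553 \cdot 4 \cdot 2368521} = \frac{305889}{1024} - \frac{1848024}{2790553 \cdot 9474084} = \frac{305889}{1024} - \frac{51334}{734387042457} = \frac{224640917977563257}{752012331475968}$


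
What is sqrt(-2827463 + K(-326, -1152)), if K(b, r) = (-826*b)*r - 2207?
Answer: I*sqrt(313035622) ≈ 17693.0*I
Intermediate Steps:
K(b, r) = -2207 - 826*b*r (K(b, r) = -826*b*r - 2207 = -2207 - 826*b*r)
sqrt(-2827463 + K(-326, -1152)) = sqrt(-2827463 + (-2207 - 826*(-326)*(-1152))) = sqrt(-2827463 + (-2207 - 310205952)) = sqrt(-2827463 - 310208159) = sqrt(-313035622) = I*sqrt(313035622)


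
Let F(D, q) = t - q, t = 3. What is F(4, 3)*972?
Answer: 0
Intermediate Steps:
F(D, q) = 3 - q
F(4, 3)*972 = (3 - 1*3)*972 = (3 - 3)*972 = 0*972 = 0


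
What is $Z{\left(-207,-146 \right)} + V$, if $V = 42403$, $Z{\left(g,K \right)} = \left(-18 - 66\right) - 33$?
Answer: $42286$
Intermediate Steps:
$Z{\left(g,K \right)} = -117$ ($Z{\left(g,K \right)} = -84 - 33 = -117$)
$Z{\left(-207,-146 \right)} + V = -117 + 42403 = 42286$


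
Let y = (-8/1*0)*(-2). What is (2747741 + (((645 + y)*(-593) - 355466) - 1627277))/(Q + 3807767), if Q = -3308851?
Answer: 16631/21692 ≈ 0.76669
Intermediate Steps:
y = 0 (y = (-8*1*0)*(-2) = -8*0*(-2) = 0*(-2) = 0)
(2747741 + (((645 + y)*(-593) - 355466) - 1627277))/(Q + 3807767) = (2747741 + (((645 + 0)*(-593) - 355466) - 1627277))/(-3308851 + 3807767) = (2747741 + ((645*(-593) - 355466) - 1627277))/498916 = (2747741 + ((-382485 - 355466) - 1627277))*(1/498916) = (2747741 + (-737951 - 1627277))*(1/498916) = (2747741 - 2365228)*(1/498916) = 382513*(1/498916) = 16631/21692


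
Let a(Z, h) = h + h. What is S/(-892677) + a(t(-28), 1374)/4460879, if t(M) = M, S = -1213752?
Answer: 1805617961468/1327374694361 ≈ 1.3603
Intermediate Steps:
a(Z, h) = 2*h
S/(-892677) + a(t(-28), 1374)/4460879 = -1213752/(-892677) + (2*1374)/4460879 = -1213752*(-1/892677) + 2748*(1/4460879) = 404584/297559 + 2748/4460879 = 1805617961468/1327374694361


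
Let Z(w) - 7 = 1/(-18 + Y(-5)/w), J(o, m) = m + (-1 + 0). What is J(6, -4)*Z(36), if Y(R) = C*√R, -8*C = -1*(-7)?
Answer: 5*(-49*√5 + 36000*I)/(-5184*I + 7*√5) ≈ -34.722 - 0.00083871*I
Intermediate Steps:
J(o, m) = -1 + m (J(o, m) = m - 1 = -1 + m)
C = -7/8 (C = -(-1)*(-7)/8 = -⅛*7 = -7/8 ≈ -0.87500)
Y(R) = -7*√R/8
Z(w) = 7 + 1/(-18 - 7*I*√5/(8*w)) (Z(w) = 7 + 1/(-18 + (-7*I*√5/8)/w) = 7 + 1/(-18 - 7*I*√5/(8*w)))
J(6, -4)*Z(36) = (-1 - 4)*((1000*36 + 49*I*√5)/(144*36 + 7*I*√5)) = -5*(36000 + 49*I*√5)/(5184 + 7*I*√5)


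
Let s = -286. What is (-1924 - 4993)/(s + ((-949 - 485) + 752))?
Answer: 6917/968 ≈ 7.1457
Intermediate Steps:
(-1924 - 4993)/(s + ((-949 - 485) + 752)) = (-1924 - 4993)/(-286 + ((-949 - 485) + 752)) = -6917/(-286 + (-1434 + 752)) = -6917/(-286 - 682) = -6917/(-968) = -6917*(-1/968) = 6917/968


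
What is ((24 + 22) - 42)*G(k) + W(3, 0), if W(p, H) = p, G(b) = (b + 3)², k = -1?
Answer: 19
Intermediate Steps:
G(b) = (3 + b)²
((24 + 22) - 42)*G(k) + W(3, 0) = ((24 + 22) - 42)*(3 - 1)² + 3 = (46 - 42)*2² + 3 = 4*4 + 3 = 16 + 3 = 19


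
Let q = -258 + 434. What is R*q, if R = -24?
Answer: -4224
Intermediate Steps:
q = 176
R*q = -24*176 = -4224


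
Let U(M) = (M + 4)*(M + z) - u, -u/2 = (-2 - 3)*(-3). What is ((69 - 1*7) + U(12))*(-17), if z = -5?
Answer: -3468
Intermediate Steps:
u = -30 (u = -2*(-2 - 3)*(-3) = -(-10)*(-3) = -2*15 = -30)
U(M) = 30 + (-5 + M)*(4 + M) (U(M) = (M + 4)*(M - 5) - 1*(-30) = (4 + M)*(-5 + M) + 30 = (-5 + M)*(4 + M) + 30 = 30 + (-5 + M)*(4 + M))
((69 - 1*7) + U(12))*(-17) = ((69 - 1*7) + (10 + 12**2 - 1*12))*(-17) = ((69 - 7) + (10 + 144 - 12))*(-17) = (62 + 142)*(-17) = 204*(-17) = -3468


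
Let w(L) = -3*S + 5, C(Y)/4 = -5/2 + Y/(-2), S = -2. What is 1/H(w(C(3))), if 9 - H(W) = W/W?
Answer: 1/8 ≈ 0.12500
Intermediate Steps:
C(Y) = -10 - 2*Y (C(Y) = 4*(-5/2 + Y/(-2)) = 4*(-5*1/2 + Y*(-1/2)) = 4*(-5/2 - Y/2) = -10 - 2*Y)
w(L) = 11 (w(L) = -3*(-2) + 5 = 6 + 5 = 11)
H(W) = 8 (H(W) = 9 - W/W = 9 - 1*1 = 9 - 1 = 8)
1/H(w(C(3))) = 1/8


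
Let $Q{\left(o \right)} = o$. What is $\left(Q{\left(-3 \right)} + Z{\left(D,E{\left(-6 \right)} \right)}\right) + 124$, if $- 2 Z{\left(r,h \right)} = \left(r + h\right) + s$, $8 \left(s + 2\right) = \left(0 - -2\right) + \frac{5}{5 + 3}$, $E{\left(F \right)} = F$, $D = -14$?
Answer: $\frac{16875}{128} \approx 131.84$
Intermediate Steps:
$s = - \frac{107}{64}$ ($s = -2 + \frac{\left(0 - -2\right) + \frac{5}{5 + 3}}{8} = -2 + \frac{\left(0 + 2\right) + \frac{5}{8}}{8} = -2 + \frac{2 + 5 \cdot \frac{1}{8}}{8} = -2 + \frac{2 + \frac{5}{8}}{8} = -2 + \frac{1}{8} \cdot \frac{21}{8} = -2 + \frac{21}{64} = - \frac{107}{64} \approx -1.6719$)
$Z{\left(r,h \right)} = \frac{107}{128} - \frac{h}{2} - \frac{r}{2}$ ($Z{\left(r,h \right)} = - \frac{\left(r + h\right) - \frac{107}{64}}{2} = - \frac{\left(h + r\right) - \frac{107}{64}}{2} = - \frac{- \frac{107}{64} + h + r}{2} = \frac{107}{128} - \frac{h}{2} - \frac{r}{2}$)
$\left(Q{\left(-3 \right)} + Z{\left(D,E{\left(-6 \right)} \right)}\right) + 124 = \left(-3 - - \frac{1387}{128}\right) + 124 = \left(-3 + \left(\frac{107}{128} + 3 + 7\right)\right) + 124 = \left(-3 + \frac{1387}{128}\right) + 124 = \frac{1003}{128} + 124 = \frac{16875}{128}$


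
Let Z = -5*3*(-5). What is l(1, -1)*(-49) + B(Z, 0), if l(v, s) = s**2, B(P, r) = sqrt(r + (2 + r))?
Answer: -49 + sqrt(2) ≈ -47.586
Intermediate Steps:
Z = 75 (Z = -15*(-5) = 75)
B(P, r) = sqrt(2 + 2*r)
l(1, -1)*(-49) + B(Z, 0) = (-1)**2*(-49) + sqrt(2 + 2*0) = 1*(-49) + sqrt(2 + 0) = -49 + sqrt(2)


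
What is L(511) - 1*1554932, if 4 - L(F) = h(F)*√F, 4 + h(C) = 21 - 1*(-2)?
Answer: -1554928 - 19*√511 ≈ -1.5554e+6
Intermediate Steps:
h(C) = 19 (h(C) = -4 + (21 - 1*(-2)) = -4 + (21 + 2) = -4 + 23 = 19)
L(F) = 4 - 19*√F
L(511) - 1*1554932 = (4 - 19*√511) - 1*1554932 = (4 - 19*√511) - 1554932 = -1554928 - 19*√511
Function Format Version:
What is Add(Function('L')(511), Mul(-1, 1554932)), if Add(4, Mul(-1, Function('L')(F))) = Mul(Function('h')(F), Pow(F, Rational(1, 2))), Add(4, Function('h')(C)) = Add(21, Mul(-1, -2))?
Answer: Add(-1554928, Mul(-19, Pow(511, Rational(1, 2)))) ≈ -1.5554e+6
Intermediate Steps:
Function('h')(C) = 19 (Function('h')(C) = Add(-4, Add(21, Mul(-1, -2))) = Add(-4, Add(21, 2)) = Add(-4, 23) = 19)
Function('L')(F) = Add(4, Mul(-19, Pow(F, Rational(1, 2)))) (Function('L')(F) = Add(4, Mul(-1, Mul(19, Pow(F, Rational(1, 2))))) = Add(4, Mul(-19, Pow(F, Rational(1, 2)))))
Add(Function('L')(511), Mul(-1, 1554932)) = Add(Add(4, Mul(-19, Pow(511, Rational(1, 2)))), Mul(-1, 1554932)) = Add(Add(4, Mul(-19, Pow(511, Rational(1, 2)))), -1554932) = Add(-1554928, Mul(-19, Pow(511, Rational(1, 2))))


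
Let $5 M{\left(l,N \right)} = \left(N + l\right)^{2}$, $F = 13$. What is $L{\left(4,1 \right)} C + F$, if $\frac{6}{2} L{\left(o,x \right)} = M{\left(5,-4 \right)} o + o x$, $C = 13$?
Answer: $\frac{169}{5} \approx 33.8$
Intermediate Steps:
$M{\left(l,N \right)} = \frac{\left(N + l\right)^{2}}{5}$
$L{\left(o,x \right)} = \frac{o}{15} + \frac{o x}{3}$ ($L{\left(o,x \right)} = \frac{\frac{\left(-4 + 5\right)^{2}}{5} o + o x}{3} = \frac{\frac{1^{2}}{5} o + o x}{3} = \frac{\frac{1}{5} \cdot 1 o + o x}{3} = \frac{\frac{o}{5} + o x}{3} = \frac{o}{15} + \frac{o x}{3}$)
$L{\left(4,1 \right)} C + F = \frac{1}{15} \cdot 4 \left(1 + 5 \cdot 1\right) 13 + 13 = \frac{1}{15} \cdot 4 \left(1 + 5\right) 13 + 13 = \frac{1}{15} \cdot 4 \cdot 6 \cdot 13 + 13 = \frac{8}{5} \cdot 13 + 13 = \frac{104}{5} + 13 = \frac{169}{5}$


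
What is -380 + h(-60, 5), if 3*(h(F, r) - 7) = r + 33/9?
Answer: -3331/9 ≈ -370.11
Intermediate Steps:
h(F, r) = 74/9 + r/3 (h(F, r) = 7 + (r + 33/9)/3 = 7 + (r + 33*(⅑))/3 = 7 + (r + 11/3)/3 = 7 + (11/3 + r)/3 = 7 + (11/9 + r/3) = 74/9 + r/3)
-380 + h(-60, 5) = -380 + (74/9 + (⅓)*5) = -380 + (74/9 + 5/3) = -380 + 89/9 = -3331/9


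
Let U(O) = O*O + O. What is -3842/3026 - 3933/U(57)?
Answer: -12695/5162 ≈ -2.4593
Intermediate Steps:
U(O) = O + O**2 (U(O) = O**2 + O = O + O**2)
-3842/3026 - 3933/U(57) = -3842/3026 - 3933*1/(57*(1 + 57)) = -3842*1/3026 - 3933/(57*58) = -113/89 - 3933/3306 = -113/89 - 3933*1/3306 = -113/89 - 69/58 = -12695/5162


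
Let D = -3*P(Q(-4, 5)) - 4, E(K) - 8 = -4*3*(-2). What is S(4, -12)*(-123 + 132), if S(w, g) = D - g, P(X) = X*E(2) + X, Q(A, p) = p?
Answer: -4383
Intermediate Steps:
E(K) = 32 (E(K) = 8 - 4*3*(-2) = 8 - 12*(-2) = 8 + 24 = 32)
P(X) = 33*X (P(X) = X*32 + X = 32*X + X = 33*X)
D = -499 (D = -99*5 - 4 = -3*165 - 4 = -495 - 4 = -499)
S(w, g) = -499 - g
S(4, -12)*(-123 + 132) = (-499 - 1*(-12))*(-123 + 132) = (-499 + 12)*9 = -487*9 = -4383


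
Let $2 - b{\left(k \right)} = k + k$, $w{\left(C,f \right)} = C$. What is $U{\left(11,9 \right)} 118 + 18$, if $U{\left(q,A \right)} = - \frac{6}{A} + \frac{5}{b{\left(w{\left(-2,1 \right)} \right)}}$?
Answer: $\frac{113}{3} \approx 37.667$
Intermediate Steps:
$b{\left(k \right)} = 2 - 2 k$ ($b{\left(k \right)} = 2 - \left(k + k\right) = 2 - 2 k$)
$U{\left(q,A \right)} = \frac{5}{6} - \frac{6}{A}$ ($U{\left(q,A \right)} = - \frac{6}{A} + \frac{5}{2 - -4} = - \frac{6}{A} + \frac{5}{2 + 4} = - \frac{6}{A} + \frac{5}{6} = \frac{5}{6} - \frac{6}{A}$)
$U{\left(11,9 \right)} 118 + 18 = \left(\frac{5}{6} - \frac{6}{9}\right) 118 + 18 = \left(\frac{5}{6} - \frac{2}{3}\right) 118 + 18 = \frac{1}{6} \cdot 118 + 18 = \frac{59}{3} + 18 = \frac{113}{3}$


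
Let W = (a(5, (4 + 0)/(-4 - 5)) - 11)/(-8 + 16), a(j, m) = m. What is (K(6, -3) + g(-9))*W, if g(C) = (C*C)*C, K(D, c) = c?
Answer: 6283/6 ≈ 1047.2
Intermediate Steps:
W = -103/72 (W = ((4 + 0)/(-4 - 5) - 11)/(-8 + 16) = (4/(-9) - 11)/8 = (4*(-⅑) - 11)*(⅛) = (-4/9 - 11)*(⅛) = -103/9*⅛ = -103/72 ≈ -1.4306)
g(C) = C³ (g(C) = C²*C = C³)
(K(6, -3) + g(-9))*W = (-3 + (-9)³)*(-103/72) = (-3 - 729)*(-103/72) = -732*(-103/72) = 6283/6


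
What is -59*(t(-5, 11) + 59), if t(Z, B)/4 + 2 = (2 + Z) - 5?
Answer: -1121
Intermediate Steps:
t(Z, B) = -20 + 4*Z (t(Z, B) = -8 + 4*((2 + Z) - 5) = -8 + 4*(-3 + Z) = -8 + (-12 + 4*Z) = -20 + 4*Z)
-59*(t(-5, 11) + 59) = -59*((-20 + 4*(-5)) + 59) = -59*((-20 - 20) + 59) = -59*(-40 + 59) = -59*19 = -1121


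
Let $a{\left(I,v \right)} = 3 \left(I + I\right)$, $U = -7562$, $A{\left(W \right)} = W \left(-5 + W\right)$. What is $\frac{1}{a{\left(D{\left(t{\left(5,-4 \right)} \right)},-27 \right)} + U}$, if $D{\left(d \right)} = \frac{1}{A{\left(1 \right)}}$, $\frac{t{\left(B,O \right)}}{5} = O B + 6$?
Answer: $- \frac{2}{15127} \approx -0.00013221$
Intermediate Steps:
$t{\left(B,O \right)} = 30 + 5 B O$ ($t{\left(B,O \right)} = 5 \left(O B + 6\right) = 5 \left(B O + 6\right) = 5 \left(6 + B O\right) = 30 + 5 B O$)
$D{\left(d \right)} = - \frac{1}{4}$ ($D{\left(d \right)} = \frac{1}{1 \left(-5 + 1\right)} = \frac{1}{1 \left(-4\right)} = \frac{1}{-4} = - \frac{1}{4}$)
$a{\left(I,v \right)} = 6 I$ ($a{\left(I,v \right)} = 3 \cdot 2 I = 6 I$)
$\frac{1}{a{\left(D{\left(t{\left(5,-4 \right)} \right)},-27 \right)} + U} = \frac{1}{6 \left(- \frac{1}{4}\right) - 7562} = \frac{1}{- \frac{3}{2} - 7562} = \frac{1}{- \frac{15127}{2}} = - \frac{2}{15127}$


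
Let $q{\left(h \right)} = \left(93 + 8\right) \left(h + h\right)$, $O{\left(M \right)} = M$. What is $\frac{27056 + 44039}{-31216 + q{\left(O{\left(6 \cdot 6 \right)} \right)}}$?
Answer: $- \frac{71095}{23944} \approx -2.9692$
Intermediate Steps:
$q{\left(h \right)} = 202 h$ ($q{\left(h \right)} = 101 \cdot 2 h = 202 h$)
$\frac{27056 + 44039}{-31216 + q{\left(O{\left(6 \cdot 6 \right)} \right)}} = \frac{27056 + 44039}{-31216 + 202 \cdot 6 \cdot 6} = \frac{71095}{-31216 + 202 \cdot 36} = \frac{71095}{-31216 + 7272} = \frac{71095}{-23944} = 71095 \left(- \frac{1}{23944}\right) = - \frac{71095}{23944}$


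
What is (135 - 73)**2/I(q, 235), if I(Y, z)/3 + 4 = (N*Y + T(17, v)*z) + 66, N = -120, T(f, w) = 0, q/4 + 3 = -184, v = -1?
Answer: 1922/134733 ≈ 0.014265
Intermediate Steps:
q = -748 (q = -12 + 4*(-184) = -12 - 736 = -748)
I(Y, z) = 186 - 360*Y (I(Y, z) = -12 + 3*((-120*Y + 0*z) + 66) = -12 + 3*((-120*Y + 0) + 66) = -12 + 3*(-120*Y + 66) = -12 + 3*(66 - 120*Y) = -12 + (198 - 360*Y) = 186 - 360*Y)
(135 - 73)**2/I(q, 235) = (135 - 73)**2/(186 - 360*(-748)) = 62**2/(186 + 269280) = 3844/269466 = 3844*(1/269466) = 1922/134733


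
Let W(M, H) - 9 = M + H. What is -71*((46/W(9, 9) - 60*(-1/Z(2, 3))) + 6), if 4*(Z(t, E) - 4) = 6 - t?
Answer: -37772/27 ≈ -1399.0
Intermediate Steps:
Z(t, E) = 11/2 - t/4 (Z(t, E) = 4 + (6 - t)/4 = 4 + (3/2 - t/4) = 11/2 - t/4)
W(M, H) = 9 + H + M (W(M, H) = 9 + (M + H) = 9 + (H + M) = 9 + H + M)
-71*((46/W(9, 9) - 60*(-1/Z(2, 3))) + 6) = -71*((46/(9 + 9 + 9) - 60*(-1/(11/2 - ¼*2))) + 6) = -71*((46/27 - 60*(-1/(11/2 - ½))) + 6) = -71*((46*(1/27) - 60/((-1*5))) + 6) = -71*((46/27 - 60/(-5)) + 6) = -71*((46/27 - 60*(-⅕)) + 6) = -71*((46/27 + 12) + 6) = -71*(370/27 + 6) = -71*532/27 = -37772/27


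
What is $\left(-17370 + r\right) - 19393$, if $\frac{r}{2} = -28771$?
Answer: $-94305$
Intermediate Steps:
$r = -57542$ ($r = 2 \left(-28771\right) = -57542$)
$\left(-17370 + r\right) - 19393 = \left(-17370 - 57542\right) - 19393 = -74912 - 19393 = -94305$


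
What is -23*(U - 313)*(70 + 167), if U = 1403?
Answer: -5941590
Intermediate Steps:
-23*(U - 313)*(70 + 167) = -23*(1403 - 313)*(70 + 167) = -25070*237 = -23*258330 = -5941590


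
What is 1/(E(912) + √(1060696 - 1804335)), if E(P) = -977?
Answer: -977/1698168 - I*√743639/1698168 ≈ -0.00057533 - 0.00050781*I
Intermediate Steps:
1/(E(912) + √(1060696 - 1804335)) = 1/(-977 + √(1060696 - 1804335)) = 1/(-977 + √(-743639)) = 1/(-977 + I*√743639)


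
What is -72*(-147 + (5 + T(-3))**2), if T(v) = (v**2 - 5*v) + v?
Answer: -38088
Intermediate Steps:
T(v) = v**2 - 4*v
-72*(-147 + (5 + T(-3))**2) = -72*(-147 + (5 - 3*(-4 - 3))**2) = -72*(-147 + (5 - 3*(-7))**2) = -72*(-147 + (5 + 21)**2) = -72*(-147 + 26**2) = -72*(-147 + 676) = -72*529 = -38088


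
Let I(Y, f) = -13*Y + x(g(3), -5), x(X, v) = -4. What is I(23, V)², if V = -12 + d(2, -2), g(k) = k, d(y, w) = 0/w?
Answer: 91809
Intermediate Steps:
d(y, w) = 0
V = -12 (V = -12 + 0 = -12)
I(Y, f) = -4 - 13*Y (I(Y, f) = -13*Y - 4 = -4 - 13*Y)
I(23, V)² = (-4 - 13*23)² = (-4 - 299)² = (-303)² = 91809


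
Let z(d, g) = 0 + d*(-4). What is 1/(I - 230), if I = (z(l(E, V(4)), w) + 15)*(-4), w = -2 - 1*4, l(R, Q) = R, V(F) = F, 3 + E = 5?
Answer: -1/258 ≈ -0.0038760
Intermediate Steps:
E = 2 (E = -3 + 5 = 2)
w = -6 (w = -2 - 4 = -6)
z(d, g) = -4*d (z(d, g) = 0 - 4*d = -4*d)
I = -28 (I = (-4*2 + 15)*(-4) = (-8 + 15)*(-4) = 7*(-4) = -28)
1/(I - 230) = 1/(-28 - 230) = 1/(-258) = -1/258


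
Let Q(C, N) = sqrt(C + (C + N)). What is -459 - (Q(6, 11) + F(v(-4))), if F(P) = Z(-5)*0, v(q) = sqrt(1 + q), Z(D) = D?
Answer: -459 - sqrt(23) ≈ -463.80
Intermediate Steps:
Q(C, N) = sqrt(N + 2*C)
F(P) = 0 (F(P) = -5*0 = 0)
-459 - (Q(6, 11) + F(v(-4))) = -459 - (sqrt(11 + 2*6) + 0) = -459 - (sqrt(11 + 12) + 0) = -459 - (sqrt(23) + 0) = -459 - sqrt(23)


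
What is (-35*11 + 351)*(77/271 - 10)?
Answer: 89522/271 ≈ 330.34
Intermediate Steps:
(-35*11 + 351)*(77/271 - 10) = (-385 + 351)*(77*(1/271) - 10) = -34*(77/271 - 10) = -34*(-2633/271) = 89522/271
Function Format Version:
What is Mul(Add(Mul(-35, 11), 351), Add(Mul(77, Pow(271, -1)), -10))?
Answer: Rational(89522, 271) ≈ 330.34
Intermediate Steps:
Mul(Add(Mul(-35, 11), 351), Add(Mul(77, Pow(271, -1)), -10)) = Mul(Add(-385, 351), Add(Mul(77, Rational(1, 271)), -10)) = Mul(-34, Add(Rational(77, 271), -10)) = Mul(-34, Rational(-2633, 271)) = Rational(89522, 271)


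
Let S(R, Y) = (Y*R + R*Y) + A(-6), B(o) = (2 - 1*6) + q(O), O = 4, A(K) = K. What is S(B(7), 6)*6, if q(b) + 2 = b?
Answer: -180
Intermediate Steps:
q(b) = -2 + b
B(o) = -2 (B(o) = (2 - 1*6) + (-2 + 4) = (2 - 6) + 2 = -4 + 2 = -2)
S(R, Y) = -6 + 2*R*Y (S(R, Y) = (Y*R + R*Y) - 6 = (R*Y + R*Y) - 6 = 2*R*Y - 6 = -6 + 2*R*Y)
S(B(7), 6)*6 = (-6 + 2*(-2)*6)*6 = (-6 - 24)*6 = -30*6 = -180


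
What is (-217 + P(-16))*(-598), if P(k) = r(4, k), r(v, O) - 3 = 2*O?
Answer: 147108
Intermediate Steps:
r(v, O) = 3 + 2*O
P(k) = 3 + 2*k
(-217 + P(-16))*(-598) = (-217 + (3 + 2*(-16)))*(-598) = (-217 + (3 - 32))*(-598) = (-217 - 29)*(-598) = -246*(-598) = 147108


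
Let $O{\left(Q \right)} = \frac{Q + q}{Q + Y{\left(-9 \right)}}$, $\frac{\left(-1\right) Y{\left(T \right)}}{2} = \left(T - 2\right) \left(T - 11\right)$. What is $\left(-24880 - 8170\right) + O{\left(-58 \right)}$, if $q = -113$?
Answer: $- \frac{5486243}{166} \approx -33050.0$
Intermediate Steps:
$Y{\left(T \right)} = - 2 \left(-11 + T\right) \left(-2 + T\right)$ ($Y{\left(T \right)} = - 2 \left(T - 2\right) \left(T - 11\right) = - 2 \left(-2 + T\right) \left(-11 + T\right) = - 2 \left(-11 + T\right) \left(-2 + T\right)$)
$O{\left(Q \right)} = \frac{-113 + Q}{-440 + Q}$ ($O{\left(Q \right)} = \frac{Q - 113}{Q - \left(278 + 162\right)} = \frac{-113 + Q}{Q - 440} = \frac{-113 + Q}{-440 + Q}$)
$\left(-24880 - 8170\right) + O{\left(-58 \right)} = \left(-24880 - 8170\right) + \frac{-113 - 58}{-440 - 58} = -33050 + \frac{1}{-498} \left(-171\right) = -33050 - - \frac{57}{166} = -33050 + \frac{57}{166} = - \frac{5486243}{166}$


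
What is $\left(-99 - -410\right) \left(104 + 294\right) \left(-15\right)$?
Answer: $-1856670$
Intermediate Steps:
$\left(-99 - -410\right) \left(104 + 294\right) \left(-15\right) = \left(-99 + 410\right) 398 \left(-15\right) = 311 \cdot 398 \left(-15\right) = 123778 \left(-15\right) = -1856670$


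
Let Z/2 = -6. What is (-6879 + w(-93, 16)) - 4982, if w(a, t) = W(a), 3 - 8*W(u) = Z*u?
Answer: -96001/8 ≈ -12000.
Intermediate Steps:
Z = -12 (Z = 2*(-6) = -12)
W(u) = 3/8 + 3*u/2 (W(u) = 3/8 - (-3)*u/2 = 3/8 + 3*u/2)
w(a, t) = 3/8 + 3*a/2
(-6879 + w(-93, 16)) - 4982 = (-6879 + (3/8 + (3/2)*(-93))) - 4982 = (-6879 + (3/8 - 279/2)) - 4982 = (-6879 - 1113/8) - 4982 = -56145/8 - 4982 = -96001/8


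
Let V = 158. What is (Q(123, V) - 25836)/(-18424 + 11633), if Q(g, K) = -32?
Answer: 25868/6791 ≈ 3.8092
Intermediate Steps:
(Q(123, V) - 25836)/(-18424 + 11633) = (-32 - 25836)/(-18424 + 11633) = -25868/(-6791) = -25868*(-1/6791) = 25868/6791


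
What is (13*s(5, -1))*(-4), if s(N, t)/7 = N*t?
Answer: 1820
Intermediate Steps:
s(N, t) = 7*N*t (s(N, t) = 7*(N*t) = 7*N*t)
(13*s(5, -1))*(-4) = (13*(7*5*(-1)))*(-4) = (13*(-35))*(-4) = -455*(-4) = 1820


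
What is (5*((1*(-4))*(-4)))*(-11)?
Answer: -880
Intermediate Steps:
(5*((1*(-4))*(-4)))*(-11) = (5*(-4*(-4)))*(-11) = (5*16)*(-11) = 80*(-11) = -880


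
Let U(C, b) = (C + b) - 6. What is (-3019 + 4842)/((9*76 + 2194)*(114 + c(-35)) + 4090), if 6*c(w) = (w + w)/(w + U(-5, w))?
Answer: 442989/80820956 ≈ 0.0054811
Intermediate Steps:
U(C, b) = -6 + C + b
c(w) = w/(3*(-11 + 2*w)) (c(w) = ((w + w)/(w + (-6 - 5 + w)))/6 = ((2*w)/(w + (-11 + w)))/6 = ((2*w)/(-11 + 2*w))/6 = (2*w/(-11 + 2*w))/6 = w/(3*(-11 + 2*w)))
(-3019 + 4842)/((9*76 + 2194)*(114 + c(-35)) + 4090) = (-3019 + 4842)/((9*76 + 2194)*(114 + (⅓)*(-35)/(-11 + 2*(-35))) + 4090) = 1823/((684 + 2194)*(114 + (⅓)*(-35)/(-11 - 70)) + 4090) = 1823/(2878*(114 + (⅓)*(-35)/(-81)) + 4090) = 1823/(2878*(114 + (⅓)*(-35)*(-1/81)) + 4090) = 1823/(2878*(114 + 35/243) + 4090) = 1823/(2878*(27737/243) + 4090) = 1823/(79827086/243 + 4090) = 1823/(80820956/243) = 1823*(243/80820956) = 442989/80820956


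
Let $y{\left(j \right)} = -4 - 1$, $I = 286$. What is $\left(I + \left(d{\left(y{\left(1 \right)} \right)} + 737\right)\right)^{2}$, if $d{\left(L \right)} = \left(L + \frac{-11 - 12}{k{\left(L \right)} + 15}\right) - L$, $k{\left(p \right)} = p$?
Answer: $\frac{104182849}{100} \approx 1.0418 \cdot 10^{6}$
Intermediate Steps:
$y{\left(j \right)} = -5$
$d{\left(L \right)} = - \frac{23}{15 + L}$ ($d{\left(L \right)} = \left(L + \frac{-11 - 12}{L + 15}\right) - L = \left(L - \frac{23}{15 + L}\right) - L = - \frac{23}{15 + L}$)
$\left(I + \left(d{\left(y{\left(1 \right)} \right)} + 737\right)\right)^{2} = \left(286 + \left(- \frac{23}{15 - 5} + 737\right)\right)^{2} = \left(286 + \left(- \frac{23}{10} + 737\right)\right)^{2} = \left(286 + \frac{7347}{10}\right)^{2} = \left(\frac{10207}{10}\right)^{2} = \frac{104182849}{100}$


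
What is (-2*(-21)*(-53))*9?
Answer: -20034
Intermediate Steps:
(-2*(-21)*(-53))*9 = (42*(-53))*9 = -2226*9 = -20034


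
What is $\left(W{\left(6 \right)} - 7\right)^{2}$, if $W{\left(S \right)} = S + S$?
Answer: $25$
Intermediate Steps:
$W{\left(S \right)} = 2 S$
$\left(W{\left(6 \right)} - 7\right)^{2} = \left(2 \cdot 6 - 7\right)^{2} = \left(12 - 7\right)^{2} = 5^{2} = 25$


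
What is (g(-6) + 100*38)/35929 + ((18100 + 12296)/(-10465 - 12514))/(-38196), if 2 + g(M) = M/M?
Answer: 277958062600/2627924558853 ≈ 0.10577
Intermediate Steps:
g(M) = -1 (g(M) = -2 + M/M = -2 + 1 = -1)
(g(-6) + 100*38)/35929 + ((18100 + 12296)/(-10465 - 12514))/(-38196) = (-1 + 100*38)/35929 + ((18100 + 12296)/(-10465 - 12514))/(-38196) = (-1 + 3800)*(1/35929) + (30396/(-22979))*(-1/38196) = 3799*(1/35929) + (30396*(-1/22979))*(-1/38196) = 3799/35929 - 30396/22979*(-1/38196) = 3799/35929 + 2533/73142157 = 277958062600/2627924558853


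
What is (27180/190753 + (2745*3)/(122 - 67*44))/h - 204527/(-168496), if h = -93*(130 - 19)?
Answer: 21081543167979547/17363820888364656 ≈ 1.2141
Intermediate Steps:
h = -10323 (h = -93*111 = -10323)
(27180/190753 + (2745*3)/(122 - 67*44))/h - 204527/(-168496) = (27180/190753 + (2745*3)/(122 - 67*44))/(-10323) - 204527/(-168496) = (27180*(1/190753) + 8235/(122 - 2948))*(-1/10323) - 204527*(-1/168496) = (27180/190753 + 8235/(-2826))*(-1/10323) + 204527/168496 = (27180/190753 + 8235*(-1/2826))*(-1/10323) + 204527/168496 = (27180/190753 - 915/314)*(-1/10323) + 204527/168496 = -166004475/59896442*(-1/10323) + 204527/168496 = 55334825/206103656922 + 204527/168496 = 21081543167979547/17363820888364656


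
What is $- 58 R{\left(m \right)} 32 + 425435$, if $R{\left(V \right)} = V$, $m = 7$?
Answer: $412443$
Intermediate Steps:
$- 58 R{\left(m \right)} 32 + 425435 = \left(-58\right) 7 \cdot 32 + 425435 = \left(-406\right) 32 + 425435 = -12992 + 425435 = 412443$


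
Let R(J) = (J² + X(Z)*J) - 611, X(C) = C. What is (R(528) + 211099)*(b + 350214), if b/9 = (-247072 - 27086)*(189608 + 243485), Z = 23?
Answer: -535824592965981312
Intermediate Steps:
b = -1068623196246 (b = 9*((-247072 - 27086)*(189608 + 243485)) = 9*(-274158*433093) = 9*(-118735910694) = -1068623196246)
R(J) = -611 + J² + 23*J (R(J) = (J² + 23*J) - 611 = -611 + J² + 23*J)
(R(528) + 211099)*(b + 350214) = ((-611 + 528² + 23*528) + 211099)*(-1068623196246 + 350214) = ((-611 + 278784 + 12144) + 211099)*(-1068622846032) = (290317 + 211099)*(-1068622846032) = 501416*(-1068622846032) = -535824592965981312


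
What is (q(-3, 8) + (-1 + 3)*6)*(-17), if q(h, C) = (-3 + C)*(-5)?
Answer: 221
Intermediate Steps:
q(h, C) = 15 - 5*C
(q(-3, 8) + (-1 + 3)*6)*(-17) = ((15 - 5*8) + (-1 + 3)*6)*(-17) = ((15 - 40) + 2*6)*(-17) = (-25 + 12)*(-17) = -13*(-17) = 221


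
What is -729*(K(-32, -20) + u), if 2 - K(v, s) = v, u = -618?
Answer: 425736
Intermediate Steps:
K(v, s) = 2 - v
-729*(K(-32, -20) + u) = -729*((2 - 1*(-32)) - 618) = -729*((2 + 32) - 618) = -729*(34 - 618) = -729*(-584) = 425736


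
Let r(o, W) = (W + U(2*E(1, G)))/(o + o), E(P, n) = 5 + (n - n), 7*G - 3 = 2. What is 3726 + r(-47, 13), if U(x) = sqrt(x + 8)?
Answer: 350231/94 - 3*sqrt(2)/94 ≈ 3725.8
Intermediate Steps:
G = 5/7 (G = 3/7 + (1/7)*2 = 3/7 + 2/7 = 5/7 ≈ 0.71429)
E(P, n) = 5 (E(P, n) = 5 + 0 = 5)
U(x) = sqrt(8 + x)
r(o, W) = (W + 3*sqrt(2))/(2*o) (r(o, W) = (W + sqrt(8 + 2*5))/(o + o) = (W + sqrt(8 + 10))/((2*o)) = (W + sqrt(18))*(1/(2*o)) = (W + 3*sqrt(2))*(1/(2*o)) = (W + 3*sqrt(2))/(2*o))
3726 + r(-47, 13) = 3726 + (1/2)*(13 + 3*sqrt(2))/(-47) = 3726 + (1/2)*(-1/47)*(13 + 3*sqrt(2)) = 3726 + (-13/94 - 3*sqrt(2)/94) = 350231/94 - 3*sqrt(2)/94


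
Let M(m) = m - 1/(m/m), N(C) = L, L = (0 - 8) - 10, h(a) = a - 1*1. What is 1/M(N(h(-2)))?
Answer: -1/19 ≈ -0.052632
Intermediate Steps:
h(a) = -1 + a (h(a) = a - 1 = -1 + a)
L = -18 (L = -8 - 10 = -18)
N(C) = -18
M(m) = -1 + m (M(m) = m - 1/1 = m - 1*1 = m - 1 = -1 + m)
1/M(N(h(-2))) = 1/(-1 - 18) = 1/(-19) = -1/19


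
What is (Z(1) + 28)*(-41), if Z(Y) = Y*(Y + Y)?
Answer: -1230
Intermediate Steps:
Z(Y) = 2*Y² (Z(Y) = Y*(2*Y) = 2*Y²)
(Z(1) + 28)*(-41) = (2*1² + 28)*(-41) = (2*1 + 28)*(-41) = (2 + 28)*(-41) = 30*(-41) = -1230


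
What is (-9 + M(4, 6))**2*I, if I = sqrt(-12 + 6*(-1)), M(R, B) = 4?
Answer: 75*I*sqrt(2) ≈ 106.07*I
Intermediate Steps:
I = 3*I*sqrt(2) (I = sqrt(-12 - 6) = sqrt(-18) = 3*I*sqrt(2) ≈ 4.2426*I)
(-9 + M(4, 6))**2*I = (-9 + 4)**2*(3*I*sqrt(2)) = (-5)**2*(3*I*sqrt(2)) = 25*(3*I*sqrt(2)) = 75*I*sqrt(2)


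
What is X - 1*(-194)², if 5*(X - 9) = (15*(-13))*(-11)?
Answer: -37198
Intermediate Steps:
X = 438 (X = 9 + ((15*(-13))*(-11))/5 = 9 + (-195*(-11))/5 = 9 + (⅕)*2145 = 9 + 429 = 438)
X - 1*(-194)² = 438 - 1*(-194)² = 438 - 1*37636 = 438 - 37636 = -37198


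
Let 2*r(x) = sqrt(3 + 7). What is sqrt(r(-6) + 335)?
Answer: sqrt(1340 + 2*sqrt(10))/2 ≈ 18.346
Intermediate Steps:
r(x) = sqrt(10)/2 (r(x) = sqrt(3 + 7)/2 = sqrt(10)/2)
sqrt(r(-6) + 335) = sqrt(sqrt(10)/2 + 335) = sqrt(335 + sqrt(10)/2)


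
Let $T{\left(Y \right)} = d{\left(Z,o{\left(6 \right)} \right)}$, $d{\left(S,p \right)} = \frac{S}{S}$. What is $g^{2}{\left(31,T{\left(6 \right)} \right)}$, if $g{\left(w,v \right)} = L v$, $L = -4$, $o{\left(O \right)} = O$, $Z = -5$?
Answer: $16$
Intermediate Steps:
$d{\left(S,p \right)} = 1$
$T{\left(Y \right)} = 1$
$g{\left(w,v \right)} = - 4 v$
$g^{2}{\left(31,T{\left(6 \right)} \right)} = \left(\left(-4\right) 1\right)^{2} = \left(-4\right)^{2} = 16$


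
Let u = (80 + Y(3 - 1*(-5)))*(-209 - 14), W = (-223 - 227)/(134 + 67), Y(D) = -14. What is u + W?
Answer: -986256/67 ≈ -14720.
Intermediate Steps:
W = -150/67 (W = -450/201 = -450*1/201 = -150/67 ≈ -2.2388)
u = -14718 (u = (80 - 14)*(-209 - 14) = 66*(-223) = -14718)
u + W = -14718 - 150/67 = -986256/67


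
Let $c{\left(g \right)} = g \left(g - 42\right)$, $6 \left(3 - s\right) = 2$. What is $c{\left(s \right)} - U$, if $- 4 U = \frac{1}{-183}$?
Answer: $- \frac{230339}{2196} \approx -104.89$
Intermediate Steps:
$s = \frac{8}{3}$ ($s = 3 - \frac{1}{3} = \frac{8}{3} \approx 2.6667$)
$c{\left(g \right)} = g \left(-42 + g\right)$
$U = \frac{1}{732}$ ($U = - \frac{1}{4 \left(-183\right)} = \left(- \frac{1}{4}\right) \left(- \frac{1}{183}\right) = \frac{1}{732} \approx 0.0013661$)
$c{\left(s \right)} - U = \frac{8 \left(-42 + \frac{8}{3}\right)}{3} - \frac{1}{732} = \frac{8}{3} \left(- \frac{118}{3}\right) - \frac{1}{732} = - \frac{944}{9} - \frac{1}{732} = - \frac{230339}{2196}$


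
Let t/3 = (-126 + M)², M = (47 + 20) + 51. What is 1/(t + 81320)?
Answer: 1/81512 ≈ 1.2268e-5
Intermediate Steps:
M = 118 (M = 67 + 51 = 118)
t = 192 (t = 3*(-126 + 118)² = 3*(-8)² = 3*64 = 192)
1/(t + 81320) = 1/(192 + 81320) = 1/81512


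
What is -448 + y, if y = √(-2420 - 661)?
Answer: -448 + I*√3081 ≈ -448.0 + 55.507*I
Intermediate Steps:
y = I*√3081 (y = √(-3081) = I*√3081 ≈ 55.507*I)
-448 + y = -448 + I*√3081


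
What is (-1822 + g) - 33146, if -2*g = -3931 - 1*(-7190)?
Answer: -73195/2 ≈ -36598.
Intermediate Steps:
g = -3259/2 (g = -(-3931 - 1*(-7190))/2 = -(-3931 + 7190)/2 = -½*3259 = -3259/2 ≈ -1629.5)
(-1822 + g) - 33146 = (-1822 - 3259/2) - 33146 = -6903/2 - 33146 = -73195/2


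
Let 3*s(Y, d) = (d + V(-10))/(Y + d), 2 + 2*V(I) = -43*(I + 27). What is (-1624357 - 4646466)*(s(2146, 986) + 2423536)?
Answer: -95197551567211691/6264 ≈ -1.5198e+13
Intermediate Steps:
V(I) = -1163/2 - 43*I/2 (V(I) = -1 + (-43*(I + 27))/2 = -1 + (-43*(27 + I))/2 = -1 + (-1161 - 43*I)/2 = -1 + (-1161/2 - 43*I/2) = -1163/2 - 43*I/2)
s(Y, d) = (-733/2 + d)/(3*(Y + d)) (s(Y, d) = ((d + (-1163/2 - 43/2*(-10)))/(Y + d))/3 = ((d + (-1163/2 + 215))/(Y + d))/3 = ((d - 733/2)/(Y + d))/3 = ((-733/2 + d)/(Y + d))/3 = (-733/2 + d)/(3*(Y + d)))
(-1624357 - 4646466)*(s(2146, 986) + 2423536) = (-1624357 - 4646466)*((-733/6 + (1/3)*986)/(2146 + 986) + 2423536) = -6270823*((-733/6 + 986/3)/3132 + 2423536) = -6270823*((1/3132)*(413/2) + 2423536) = -6270823*(413/6264 + 2423536) = -6270823*15181029917/6264 = -95197551567211691/6264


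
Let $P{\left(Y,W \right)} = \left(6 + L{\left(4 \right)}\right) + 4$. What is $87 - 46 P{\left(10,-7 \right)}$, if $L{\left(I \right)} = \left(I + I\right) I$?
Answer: $-1845$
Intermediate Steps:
$L{\left(I \right)} = 2 I^{2}$ ($L{\left(I \right)} = 2 I I = 2 I^{2}$)
$P{\left(Y,W \right)} = 42$ ($P{\left(Y,W \right)} = \left(6 + 2 \cdot 4^{2}\right) + 4 = \left(6 + 2 \cdot 16\right) + 4 = \left(6 + 32\right) + 4 = 38 + 4 = 42$)
$87 - 46 P{\left(10,-7 \right)} = 87 - 1932 = -1845$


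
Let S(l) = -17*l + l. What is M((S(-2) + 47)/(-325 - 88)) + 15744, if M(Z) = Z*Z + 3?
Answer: 2685956284/170569 ≈ 15747.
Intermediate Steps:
S(l) = -16*l
M(Z) = 3 + Z² (M(Z) = Z² + 3 = 3 + Z²)
M((S(-2) + 47)/(-325 - 88)) + 15744 = (3 + ((-16*(-2) + 47)/(-325 - 88))²) + 15744 = (3 + ((32 + 47)/(-413))²) + 15744 = (3 + (79*(-1/413))²) + 15744 = (3 + (-79/413)²) + 15744 = (3 + 6241/170569) + 15744 = 517948/170569 + 15744 = 2685956284/170569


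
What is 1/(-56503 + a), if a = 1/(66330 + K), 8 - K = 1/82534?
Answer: -5475140491/309361863080439 ≈ -1.7698e-5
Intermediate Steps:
K = 660271/82534 (K = 8 - 1/82534 = 660271/82534 ≈ 8.0000)
a = 82534/5475140491 (a = 1/(66330 + 660271/82534) = 1/(5475140491/82534) = 82534/5475140491 ≈ 1.5074e-5)
1/(-56503 + a) = 1/(-56503 + 82534/5475140491) = 1/(-309361863080439/5475140491) = -5475140491/309361863080439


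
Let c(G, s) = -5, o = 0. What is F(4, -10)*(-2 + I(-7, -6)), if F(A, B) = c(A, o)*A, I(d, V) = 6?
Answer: -80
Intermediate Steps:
F(A, B) = -5*A
F(4, -10)*(-2 + I(-7, -6)) = (-5*4)*(-2 + 6) = -20*4 = -80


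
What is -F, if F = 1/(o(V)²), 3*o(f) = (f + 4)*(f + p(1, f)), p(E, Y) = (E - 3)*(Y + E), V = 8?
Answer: -1/1600 ≈ -0.00062500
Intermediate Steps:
p(E, Y) = (-3 + E)*(E + Y)
o(f) = (-2 - f)*(4 + f)/3 (o(f) = ((f + 4)*(f + (1² - 3*1 - 3*f + 1*f)))/3 = ((4 + f)*(f + (1 - 3 - 3*f + f)))/3 = ((4 + f)*(f + (-2 - 2*f)))/3 = ((4 + f)*(-2 - f))/3 = ((-2 - f)*(4 + f))/3 = (-2 - f)*(4 + f)/3)
F = 1/1600 (F = 1/((-8/3 - 2*8 - ⅓*8²)²) = 1/((-8/3 - 16 - ⅓*64)²) = 1/((-8/3 - 16 - 64/3)²) = 1/((-40)²) = 1/1600 ≈ 0.00062500)
-F = -1*1/1600 = -1/1600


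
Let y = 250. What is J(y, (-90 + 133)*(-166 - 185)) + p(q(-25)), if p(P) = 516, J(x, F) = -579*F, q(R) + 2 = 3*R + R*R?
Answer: 8739363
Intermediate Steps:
q(R) = -2 + R**2 + 3*R (q(R) = -2 + (3*R + R*R) = -2 + (3*R + R**2) = -2 + (R**2 + 3*R) = -2 + R**2 + 3*R)
J(y, (-90 + 133)*(-166 - 185)) + p(q(-25)) = -579*(-90 + 133)*(-166 - 185) + 516 = -24897*(-351) + 516 = -579*(-15093) + 516 = 8738847 + 516 = 8739363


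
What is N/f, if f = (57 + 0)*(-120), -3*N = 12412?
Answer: 3103/5130 ≈ 0.60487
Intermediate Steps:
N = -12412/3 (N = -1/3*12412 = -12412/3 ≈ -4137.3)
f = -6840 (f = 57*(-120) = -6840)
N/f = -12412/3/(-6840) = -12412/3*(-1/6840) = 3103/5130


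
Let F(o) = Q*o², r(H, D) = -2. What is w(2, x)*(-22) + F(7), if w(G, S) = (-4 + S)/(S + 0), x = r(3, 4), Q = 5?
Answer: 179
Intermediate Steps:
x = -2
w(G, S) = (-4 + S)/S
F(o) = 5*o²
w(2, x)*(-22) + F(7) = ((-4 - 2)/(-2))*(-22) + 5*7² = -½*(-6)*(-22) + 5*49 = 3*(-22) + 245 = -66 + 245 = 179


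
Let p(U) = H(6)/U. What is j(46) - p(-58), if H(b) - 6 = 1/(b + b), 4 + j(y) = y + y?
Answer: 61321/696 ≈ 88.105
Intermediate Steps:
j(y) = -4 + 2*y (j(y) = -4 + (y + y) = -4 + 2*y)
H(b) = 6 + 1/(2*b) (H(b) = 6 + 1/(b + b) = 6 + 1/(2*b))
p(U) = 73/(12*U) (p(U) = (6 + (½)/6)/U = (6 + (½)*(⅙))/U = (6 + 1/12)/U = 73/(12*U))
j(46) - p(-58) = (-4 + 2*46) - 73/(12*(-58)) = (-4 + 92) - 73*(-1)/(12*58) = 88 - 1*(-73/696) = 88 + 73/696 = 61321/696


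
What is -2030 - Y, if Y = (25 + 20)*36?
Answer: -3650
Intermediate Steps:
Y = 1620 (Y = 45*36 = 1620)
-2030 - Y = -2030 - 1*1620 = -2030 - 1620 = -3650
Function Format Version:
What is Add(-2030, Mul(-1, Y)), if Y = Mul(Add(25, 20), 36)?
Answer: -3650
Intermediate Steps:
Y = 1620 (Y = Mul(45, 36) = 1620)
Add(-2030, Mul(-1, Y)) = Add(-2030, Mul(-1, 1620)) = Add(-2030, -1620) = -3650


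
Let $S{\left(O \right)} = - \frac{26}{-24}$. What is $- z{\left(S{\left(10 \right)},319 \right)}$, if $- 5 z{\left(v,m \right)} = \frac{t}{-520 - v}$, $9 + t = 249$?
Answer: $- \frac{576}{6253} \approx -0.092116$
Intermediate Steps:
$t = 240$ ($t = -9 + 249 = 240$)
$S{\left(O \right)} = \frac{13}{12}$ ($S{\left(O \right)} = \left(-26\right) \left(- \frac{1}{24}\right) = \frac{13}{12}$)
$z{\left(v,m \right)} = - \frac{48}{-520 - v}$ ($z{\left(v,m \right)} = - \frac{240 \frac{1}{-520 - v}}{5} = - \frac{48}{-520 - v}$)
$- z{\left(S{\left(10 \right)},319 \right)} = - \frac{48}{520 + \frac{13}{12}} = - \frac{48}{\frac{6253}{12}} = - \frac{48 \cdot 12}{6253} = \left(-1\right) \frac{576}{6253} = - \frac{576}{6253}$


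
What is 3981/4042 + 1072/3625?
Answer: 18764149/14652250 ≈ 1.2806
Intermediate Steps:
3981/4042 + 1072/3625 = 18764149/14652250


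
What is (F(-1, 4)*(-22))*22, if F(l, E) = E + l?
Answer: -1452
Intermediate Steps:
(F(-1, 4)*(-22))*22 = ((4 - 1)*(-22))*22 = (3*(-22))*22 = -66*22 = -1452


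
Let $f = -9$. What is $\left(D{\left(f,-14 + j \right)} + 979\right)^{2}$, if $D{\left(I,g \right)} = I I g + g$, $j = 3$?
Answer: $5929$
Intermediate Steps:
$D{\left(I,g \right)} = g + g I^{2}$ ($D{\left(I,g \right)} = I^{2} g + g = g I^{2} + g = g + g I^{2}$)
$\left(D{\left(f,-14 + j \right)} + 979\right)^{2} = \left(\left(-14 + 3\right) \left(1 + \left(-9\right)^{2}\right) + 979\right)^{2} = \left(- 11 \left(1 + 81\right) + 979\right)^{2} = \left(\left(-11\right) 82 + 979\right)^{2} = \left(-902 + 979\right)^{2} = 77^{2} = 5929$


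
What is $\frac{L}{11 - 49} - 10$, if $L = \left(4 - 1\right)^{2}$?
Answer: $- \frac{389}{38} \approx -10.237$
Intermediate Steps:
$L = 9$ ($L = 3^{2} = 9$)
$\frac{L}{11 - 49} - 10 = \frac{1}{11 - 49} \cdot 9 - 10 = \frac{1}{-38} \cdot 9 - 10 = \left(- \frac{1}{38}\right) 9 - 10 = - \frac{9}{38} - 10 = - \frac{389}{38}$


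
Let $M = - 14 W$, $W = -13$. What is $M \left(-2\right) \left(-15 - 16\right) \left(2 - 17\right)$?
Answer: $-169260$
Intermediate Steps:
$M = 182$ ($M = \left(-14\right) \left(-13\right) = 182$)
$M \left(-2\right) \left(-15 - 16\right) \left(2 - 17\right) = 182 \left(-2\right) \left(-15 - 16\right) \left(2 - 17\right) = - 364 \left(\left(-31\right) \left(-15\right)\right) = \left(-364\right) 465 = -169260$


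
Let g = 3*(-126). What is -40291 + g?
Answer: -40669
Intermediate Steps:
g = -378
-40291 + g = -40291 - 378 = -40669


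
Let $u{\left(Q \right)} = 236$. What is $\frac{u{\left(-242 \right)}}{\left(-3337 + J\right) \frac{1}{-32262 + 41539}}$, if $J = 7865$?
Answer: $\frac{547343}{1132} \approx 483.52$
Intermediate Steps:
$\frac{u{\left(-242 \right)}}{\left(-3337 + J\right) \frac{1}{-32262 + 41539}} = \frac{236}{\left(-3337 + 7865\right) \frac{1}{-32262 + 41539}} = \frac{236}{4528 \cdot \frac{1}{9277}} = \frac{236}{\frac{4528}{9277}} = 236 \cdot \frac{9277}{4528} = \frac{547343}{1132}$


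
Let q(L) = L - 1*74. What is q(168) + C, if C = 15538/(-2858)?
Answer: 126557/1429 ≈ 88.563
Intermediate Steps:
q(L) = -74 + L (q(L) = L - 74 = -74 + L)
C = -7769/1429 (C = 15538*(-1/2858) = -7769/1429 ≈ -5.4367)
q(168) + C = (-74 + 168) - 7769/1429 = 94 - 7769/1429 = 126557/1429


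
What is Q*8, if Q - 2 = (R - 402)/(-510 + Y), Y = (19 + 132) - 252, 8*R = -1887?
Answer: 14879/611 ≈ 24.352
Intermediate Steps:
R = -1887/8 (R = (⅛)*(-1887) = -1887/8 ≈ -235.88)
Y = -101 (Y = 151 - 252 = -101)
Q = 14879/4888 (Q = 2 + (-1887/8 - 402)/(-510 - 101) = 2 - 5103/8/(-611) = 2 - 5103/8*(-1/611) = 2 + 5103/4888 = 14879/4888 ≈ 3.0440)
Q*8 = (14879/4888)*8 = 14879/611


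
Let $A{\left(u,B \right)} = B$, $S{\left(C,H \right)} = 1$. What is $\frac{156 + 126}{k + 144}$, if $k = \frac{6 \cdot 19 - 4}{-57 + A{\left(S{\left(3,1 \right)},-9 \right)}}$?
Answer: $\frac{846}{427} \approx 1.9813$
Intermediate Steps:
$k = - \frac{5}{3}$ ($k = \frac{6 \cdot 19 - 4}{-57 - 9} = \frac{114 - 4}{-66} = 110 \left(- \frac{1}{66}\right) = - \frac{5}{3} \approx -1.6667$)
$\frac{156 + 126}{k + 144} = \frac{156 + 126}{- \frac{5}{3} + 144} = \frac{282}{\frac{427}{3}} = 282 \cdot \frac{3}{427} = \frac{846}{427}$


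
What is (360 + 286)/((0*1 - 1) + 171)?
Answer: 19/5 ≈ 3.8000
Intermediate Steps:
(360 + 286)/((0*1 - 1) + 171) = 646/((0 - 1) + 171) = 646/(-1 + 171) = 646/170 = 646*(1/170) = 19/5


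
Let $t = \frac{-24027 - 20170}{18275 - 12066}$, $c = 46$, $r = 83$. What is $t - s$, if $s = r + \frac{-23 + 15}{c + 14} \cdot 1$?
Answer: $- \frac{8380742}{93135} \approx -89.985$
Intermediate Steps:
$t = - \frac{44197}{6209} \approx -7.1182$
$s = \frac{1243}{15}$ ($s = 83 + \frac{-23 + 15}{46 + 14} \cdot 1 = 83 + - \frac{8}{60} \cdot 1 = 83 + \left(-8\right) \frac{1}{60} \cdot 1 = 83 - \frac{2}{15} = \frac{1243}{15} \approx 82.867$)
$t - s = - \frac{44197}{6209} - \frac{1243}{15} = - \frac{8380742}{93135}$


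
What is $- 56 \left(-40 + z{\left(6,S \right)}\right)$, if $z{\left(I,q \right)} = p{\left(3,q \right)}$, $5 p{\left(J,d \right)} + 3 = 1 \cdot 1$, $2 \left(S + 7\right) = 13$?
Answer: $\frac{11312}{5} \approx 2262.4$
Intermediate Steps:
$S = - \frac{1}{2}$ ($S = -7 + \frac{1}{2} \cdot 13 = -7 + \frac{13}{2} = - \frac{1}{2} \approx -0.5$)
$p{\left(J,d \right)} = - \frac{2}{5}$ ($p{\left(J,d \right)} = - \frac{3}{5} + \frac{1 \cdot 1}{5} = - \frac{3}{5} + \frac{1}{5} \cdot 1 = - \frac{3}{5} + \frac{1}{5} = - \frac{2}{5}$)
$z{\left(I,q \right)} = - \frac{2}{5}$
$- 56 \left(-40 + z{\left(6,S \right)}\right) = - 56 \left(-40 - \frac{2}{5}\right) = \left(-56\right) \left(- \frac{202}{5}\right) = \frac{11312}{5}$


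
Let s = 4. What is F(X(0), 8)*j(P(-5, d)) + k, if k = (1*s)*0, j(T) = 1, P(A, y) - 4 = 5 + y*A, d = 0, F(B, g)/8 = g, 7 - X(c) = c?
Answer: 64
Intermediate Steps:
X(c) = 7 - c
F(B, g) = 8*g
P(A, y) = 9 + A*y (P(A, y) = 4 + (5 + y*A) = 4 + (5 + A*y) = 9 + A*y)
k = 0 (k = (1*4)*0 = 4*0 = 0)
F(X(0), 8)*j(P(-5, d)) + k = (8*8)*1 + 0 = 64*1 + 0 = 64 + 0 = 64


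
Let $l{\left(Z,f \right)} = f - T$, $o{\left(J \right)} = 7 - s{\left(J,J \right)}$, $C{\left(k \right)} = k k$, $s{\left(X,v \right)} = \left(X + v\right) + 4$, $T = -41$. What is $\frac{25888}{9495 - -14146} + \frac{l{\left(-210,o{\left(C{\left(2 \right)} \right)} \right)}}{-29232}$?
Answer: $\frac{20997415}{19196492} \approx 1.0938$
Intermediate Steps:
$s{\left(X,v \right)} = 4 + X + v$
$C{\left(k \right)} = k^{2}$
$o{\left(J \right)} = 3 - 2 J$ ($o{\left(J \right)} = 7 - \left(4 + J + J\right) = 7 - \left(4 + 2 J\right) = 3 - 2 J$)
$l{\left(Z,f \right)} = 41 + f$ ($l{\left(Z,f \right)} = f - -41 = f + 41 = 41 + f$)
$\frac{25888}{9495 - -14146} + \frac{l{\left(-210,o{\left(C{\left(2 \right)} \right)} \right)}}{-29232} = \frac{25888}{9495 - -14146} + \frac{41 + \left(3 - 2 \cdot 2^{2}\right)}{-29232} = \frac{25888}{9495 + 14146} + \left(41 + \left(3 - 8\right)\right) \left(- \frac{1}{29232}\right) = \frac{25888}{23641} + \left(41 + \left(3 - 8\right)\right) \left(- \frac{1}{29232}\right) = 25888 \cdot \frac{1}{23641} + \left(41 - 5\right) \left(- \frac{1}{29232}\right) = \frac{25888}{23641} + 36 \left(- \frac{1}{29232}\right) = \frac{25888}{23641} - \frac{1}{812} = \frac{20997415}{19196492}$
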